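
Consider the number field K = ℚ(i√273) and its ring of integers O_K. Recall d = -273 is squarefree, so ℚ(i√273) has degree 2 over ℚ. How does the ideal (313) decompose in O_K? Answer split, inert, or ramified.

-273 mod 4 = 3, hence disc K = 4·(-273) = -1092 and O_K = ℤ[√-273].
disc(K) = -1092 is not divisible by 313; 313 is unramified.
Euler's criterion: (-273)^156 mod 313 = 312. Thus (-273|313) = -1.
(-273/313) = -1, so 313 is inert.

p is inert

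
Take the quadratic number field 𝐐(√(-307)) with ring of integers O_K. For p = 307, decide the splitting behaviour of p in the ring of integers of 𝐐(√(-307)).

307 is ramified

Since -307 ≡ 1 mod 4, the ring of integers is ℤ[(1+√-307)/2] with discriminant -307.
Ramification test: 307 | -307. The prime 307 ramifies in K.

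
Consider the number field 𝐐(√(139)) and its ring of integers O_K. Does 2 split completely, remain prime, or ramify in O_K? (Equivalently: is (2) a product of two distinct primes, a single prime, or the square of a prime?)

139 mod 4 = 3, hence disc K = 4·139 = 556 and O_K = ℤ[√139].
2 divides disc(K) = 556, so 2 ramifies.

p ramifies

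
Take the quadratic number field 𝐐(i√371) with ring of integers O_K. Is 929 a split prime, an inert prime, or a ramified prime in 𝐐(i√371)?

inert — (929) stays prime in O_K

-371 mod 4 = 1, hence disc K = -371 and O_K = ℤ[(1+√-371)/2].
Since gcd(929, -371) = 1 the prime 929 does not ramify.
(-371/929) = 558^464 mod 929 = 928, giving Legendre symbol -1.
d is a non-residue mod p, hence 929 remains inert in O_K.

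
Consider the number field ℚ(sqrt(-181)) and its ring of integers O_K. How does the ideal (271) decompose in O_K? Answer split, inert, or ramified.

d = -181 ≡ 3 (mod 4), so O_K = ℤ[√-181] and disc(K) = 4d = -724.
271 ∤ -724, so 271 is unramified.
Euler's criterion: (-181)^135 mod 271 = 1. Thus (-181|271) = 1.
d is a quadratic residue mod p, hence 271 splits in O_K.

271 splits in O_K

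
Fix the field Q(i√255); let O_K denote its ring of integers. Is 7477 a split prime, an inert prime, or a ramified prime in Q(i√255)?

split — (7477) = 𝔭₁𝔭₂ with 𝔭₁ ≠ 𝔭₂

-255 mod 4 = 1, hence disc K = -255 and O_K = ℤ[(1+√-255)/2].
disc(K) = -255 is not divisible by 7477; 7477 is unramified.
(-255/7477) = 7222^3738 mod 7477 = 1, giving Legendre symbol 1.
(-255/7477) = 1, so 7477 splits.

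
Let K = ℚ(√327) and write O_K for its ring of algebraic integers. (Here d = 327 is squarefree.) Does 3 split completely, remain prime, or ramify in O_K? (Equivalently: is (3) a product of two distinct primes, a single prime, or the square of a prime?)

327 mod 4 = 3, hence disc K = 4·327 = 1308 and O_K = ℤ[√327].
3 divides disc(K) = 1308, so 3 ramifies.

ramified — (3) = 𝔭²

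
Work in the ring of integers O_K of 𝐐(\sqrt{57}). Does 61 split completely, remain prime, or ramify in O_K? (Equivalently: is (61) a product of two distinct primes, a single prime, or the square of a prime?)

Since 57 ≡ 1 mod 4, the ring of integers is ℤ[(1+√57)/2] with discriminant 57.
disc(K) = 57 is not divisible by 61; 61 is unramified.
Compute (57/61) via Euler: 57^((61-1)/2) mod 61 = 1, so (57/61) = 1.
(57/61) = 1, so 61 splits.

splits completely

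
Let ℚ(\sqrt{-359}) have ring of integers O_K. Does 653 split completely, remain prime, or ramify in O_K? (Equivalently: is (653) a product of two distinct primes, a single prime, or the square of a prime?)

p splits

d = -359 ≡ 1 (mod 4), so O_K = ℤ[(1+√-359)/2] and disc(K) = d = -359.
Since gcd(653, -359) = 1 the prime 653 does not ramify.
Compute (-359/653) via Euler: 294^((653-1)/2) mod 653 = 1, so (-359/653) = 1.
d is a quadratic residue mod p, hence 653 splits in O_K.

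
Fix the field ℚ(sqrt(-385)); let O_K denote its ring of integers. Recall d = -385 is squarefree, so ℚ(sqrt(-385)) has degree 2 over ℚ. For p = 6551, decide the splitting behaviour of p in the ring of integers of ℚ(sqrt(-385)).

d = -385 ≡ 3 (mod 4), so O_K = ℤ[√-385] and disc(K) = 4d = -1540.
Since gcd(6551, -1540) = 1 the prime 6551 does not ramify.
Euler's criterion: (-385)^3275 mod 6551 = 6550. Thus (-385|6551) = -1.
d is a non-residue mod p, hence 6551 remains inert in O_K.

6551 remains inert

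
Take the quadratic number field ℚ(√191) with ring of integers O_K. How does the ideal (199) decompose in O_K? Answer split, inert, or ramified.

inert

Since 191 ≢ 1 mod 4, the ring of integers is ℤ[√191] with discriminant 4·191 = 764.
disc(K) = 764 is not divisible by 199; 199 is unramified.
Euler's criterion: 191^99 mod 199 = 198. Thus (191|199) = -1.
(191/199) = -1, so 199 is inert.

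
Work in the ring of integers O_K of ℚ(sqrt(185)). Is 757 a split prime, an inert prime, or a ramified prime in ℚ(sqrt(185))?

185 mod 4 = 1, hence disc K = 185 and O_K = ℤ[(1+√185)/2].
757 ∤ 185, so 757 is unramified.
Legendre symbol by Euler's criterion: (185/757) ≡ 185^378 ≡ 1 (mod 757), i.e. (185/757) = 1.
d is a quadratic residue mod p, hence 757 splits in O_K.

p splits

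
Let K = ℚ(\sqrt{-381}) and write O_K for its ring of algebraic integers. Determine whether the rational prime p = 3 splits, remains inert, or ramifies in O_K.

Since -381 ≢ 1 mod 4, the ring of integers is ℤ[√-381] with discriminant 4·(-381) = -1524.
3 divides disc(K) = -1524, so 3 ramifies.

p ramifies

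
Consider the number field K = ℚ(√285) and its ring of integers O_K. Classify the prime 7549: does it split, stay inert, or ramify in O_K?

split

d = 285 ≡ 1 (mod 4), so O_K = ℤ[(1+√285)/2] and disc(K) = d = 285.
Since gcd(7549, 285) = 1 the prime 7549 does not ramify.
Euler's criterion: 285^3774 mod 7549 = 1. Thus (285|7549) = 1.
(285/7549) = 1, so 7549 splits.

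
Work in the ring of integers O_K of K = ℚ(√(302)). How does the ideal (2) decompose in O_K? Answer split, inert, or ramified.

302 mod 4 = 2, hence disc K = 4·302 = 1208 and O_K = ℤ[√302].
disc(K) = 1208 = 2·604, so p = 2 is ramified.

p ramifies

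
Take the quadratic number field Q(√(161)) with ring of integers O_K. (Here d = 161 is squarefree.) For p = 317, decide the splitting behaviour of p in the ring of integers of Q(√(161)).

317 splits in O_K

Since 161 ≡ 1 mod 4, the ring of integers is ℤ[(1+√161)/2] with discriminant 161.
disc(K) = 161 is not divisible by 317; 317 is unramified.
Compute (161/317) via Euler: 161^((317-1)/2) mod 317 = 1, so (161/317) = 1.
Legendre symbol 1 ⇒ 317 is split.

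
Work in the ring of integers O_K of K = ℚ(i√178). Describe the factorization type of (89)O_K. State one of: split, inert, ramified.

ramifies in O_K

d = -178 ≡ 2 (mod 4), so O_K = ℤ[√-178] and disc(K) = 4d = -712.
Ramification test: 89 | -712. The prime 89 ramifies in K.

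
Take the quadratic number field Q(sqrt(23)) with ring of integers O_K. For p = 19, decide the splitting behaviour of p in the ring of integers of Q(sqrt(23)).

d = 23 ≡ 3 (mod 4), so O_K = ℤ[√23] and disc(K) = 4d = 92.
disc(K) = 92 is not divisible by 19; 19 is unramified.
Legendre symbol by Euler's criterion: (23/19) ≡ 23^9 ≡ 1 (mod 19), i.e. (23/19) = 1.
(23/19) = 1, so 19 splits.

splits completely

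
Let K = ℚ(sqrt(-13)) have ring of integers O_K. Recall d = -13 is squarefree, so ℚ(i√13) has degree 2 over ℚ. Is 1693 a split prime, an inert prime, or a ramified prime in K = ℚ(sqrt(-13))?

Since -13 ≢ 1 mod 4, the ring of integers is ℤ[√-13] with discriminant 4·(-13) = -52.
Since gcd(1693, -52) = 1 the prime 1693 does not ramify.
(-13/1693) = 1680^846 mod 1693 = 1, giving Legendre symbol 1.
(-13/1693) = 1, so 1693 splits.

p splits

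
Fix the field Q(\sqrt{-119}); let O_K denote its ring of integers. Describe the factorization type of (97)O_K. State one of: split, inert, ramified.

splits completely

-119 mod 4 = 1, hence disc K = -119 and O_K = ℤ[(1+√-119)/2].
disc(K) = -119 is not divisible by 97; 97 is unramified.
(-119/97) = 75^48 mod 97 = 1, giving Legendre symbol 1.
Legendre symbol 1 ⇒ 97 is split.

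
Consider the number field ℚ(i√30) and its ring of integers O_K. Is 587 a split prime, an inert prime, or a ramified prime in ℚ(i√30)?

-30 mod 4 = 2, hence disc K = 4·(-30) = -120 and O_K = ℤ[√-30].
disc(K) = -120 is not divisible by 587; 587 is unramified.
Compute (-30/587) via Euler: 557^((587-1)/2) mod 587 = 586, so (-30/587) = -1.
(-30/587) = -1, so 587 is inert.

587 remains inert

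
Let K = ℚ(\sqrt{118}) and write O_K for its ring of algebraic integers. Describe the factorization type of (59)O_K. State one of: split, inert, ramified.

ramifies in O_K

118 mod 4 = 2, hence disc K = 4·118 = 472 and O_K = ℤ[√118].
59 divides disc(K) = 472, so 59 ramifies.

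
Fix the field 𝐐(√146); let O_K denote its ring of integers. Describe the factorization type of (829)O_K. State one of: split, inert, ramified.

p splits

Since 146 ≢ 1 mod 4, the ring of integers is ℤ[√146] with discriminant 4·146 = 584.
Since gcd(829, 584) = 1 the prime 829 does not ramify.
Euler's criterion: 146^414 mod 829 = 1. Thus (146|829) = 1.
d is a quadratic residue mod p, hence 829 splits in O_K.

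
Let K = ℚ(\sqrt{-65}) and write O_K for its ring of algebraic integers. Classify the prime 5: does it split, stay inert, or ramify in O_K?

-65 mod 4 = 3, hence disc K = 4·(-65) = -260 and O_K = ℤ[√-65].
5 divides disc(K) = -260, so 5 ramifies.

ramified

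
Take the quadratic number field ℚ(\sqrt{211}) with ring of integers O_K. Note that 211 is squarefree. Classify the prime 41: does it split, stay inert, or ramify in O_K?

inert

d = 211 ≡ 3 (mod 4), so O_K = ℤ[√211] and disc(K) = 4d = 844.
disc(K) = 844 is not divisible by 41; 41 is unramified.
Compute (211/41) via Euler: 6^((41-1)/2) mod 41 = 40, so (211/41) = -1.
(211/41) = -1, so 41 is inert.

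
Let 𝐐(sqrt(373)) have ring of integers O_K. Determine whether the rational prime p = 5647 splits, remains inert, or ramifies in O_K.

373 mod 4 = 1, hence disc K = 373 and O_K = ℤ[(1+√373)/2].
Since gcd(5647, 373) = 1 the prime 5647 does not ramify.
Compute (373/5647) via Euler: 373^((5647-1)/2) mod 5647 = 1, so (373/5647) = 1.
Legendre symbol 1 ⇒ 5647 is split.

split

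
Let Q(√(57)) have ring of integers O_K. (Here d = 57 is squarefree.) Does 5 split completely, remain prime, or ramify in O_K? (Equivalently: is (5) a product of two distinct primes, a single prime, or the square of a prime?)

Since 57 ≡ 1 mod 4, the ring of integers is ℤ[(1+√57)/2] with discriminant 57.
disc(K) = 57 is not divisible by 5; 5 is unramified.
Compute (57/5) via Euler: 2^((5-1)/2) mod 5 = 4, so (57/5) = -1.
d is a non-residue mod p, hence 5 remains inert in O_K.

inert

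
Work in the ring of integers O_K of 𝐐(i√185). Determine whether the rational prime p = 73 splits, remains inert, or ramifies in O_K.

d = -185 ≡ 3 (mod 4), so O_K = ℤ[√-185] and disc(K) = 4d = -740.
73 ∤ -740, so 73 is unramified.
Euler's criterion: (-185)^36 mod 73 = 72. Thus (-185|73) = -1.
(-185/73) = -1, so 73 is inert.

inert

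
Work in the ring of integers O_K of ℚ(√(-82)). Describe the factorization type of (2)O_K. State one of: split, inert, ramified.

p ramifies

-82 mod 4 = 2, hence disc K = 4·(-82) = -328 and O_K = ℤ[√-82].
disc(K) = -328 = 2·(-164), so p = 2 is ramified.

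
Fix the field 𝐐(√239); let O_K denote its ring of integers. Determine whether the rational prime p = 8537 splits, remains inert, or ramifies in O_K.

inert

239 mod 4 = 3, hence disc K = 4·239 = 956 and O_K = ℤ[√239].
disc(K) = 956 is not divisible by 8537; 8537 is unramified.
(239/8537) = 239^4268 mod 8537 = 8536, giving Legendre symbol -1.
d is a non-residue mod p, hence 8537 remains inert in O_K.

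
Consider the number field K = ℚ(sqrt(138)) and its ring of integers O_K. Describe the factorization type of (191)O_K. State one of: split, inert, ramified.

Since 138 ≢ 1 mod 4, the ring of integers is ℤ[√138] with discriminant 4·138 = 552.
Since gcd(191, 552) = 1 the prime 191 does not ramify.
(138/191) = 138^95 mod 191 = 1, giving Legendre symbol 1.
d is a quadratic residue mod p, hence 191 splits in O_K.

191 splits in O_K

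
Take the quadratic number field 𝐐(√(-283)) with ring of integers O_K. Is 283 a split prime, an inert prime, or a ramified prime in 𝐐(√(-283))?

ramifies in O_K

-283 mod 4 = 1, hence disc K = -283 and O_K = ℤ[(1+√-283)/2].
283 divides disc(K) = -283, so 283 ramifies.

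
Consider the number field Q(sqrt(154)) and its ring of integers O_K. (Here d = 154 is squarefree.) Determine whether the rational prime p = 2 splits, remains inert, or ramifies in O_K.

d = 154 ≡ 2 (mod 4), so O_K = ℤ[√154] and disc(K) = 4d = 616.
2 divides disc(K) = 616, so 2 ramifies.

ramified — (2) = 𝔭²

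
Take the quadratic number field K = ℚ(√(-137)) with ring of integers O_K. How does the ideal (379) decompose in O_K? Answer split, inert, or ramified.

remains prime (inert)

Since -137 ≢ 1 mod 4, the ring of integers is ℤ[√-137] with discriminant 4·(-137) = -548.
379 ∤ -548, so 379 is unramified.
(-137/379) = 242^189 mod 379 = 378, giving Legendre symbol -1.
d is a non-residue mod p, hence 379 remains inert in O_K.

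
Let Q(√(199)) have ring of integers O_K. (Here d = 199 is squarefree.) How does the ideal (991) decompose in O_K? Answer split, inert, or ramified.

split

d = 199 ≡ 3 (mod 4), so O_K = ℤ[√199] and disc(K) = 4d = 796.
991 ∤ 796, so 991 is unramified.
Compute (199/991) via Euler: 199^((991-1)/2) mod 991 = 1, so (199/991) = 1.
(199/991) = 1, so 991 splits.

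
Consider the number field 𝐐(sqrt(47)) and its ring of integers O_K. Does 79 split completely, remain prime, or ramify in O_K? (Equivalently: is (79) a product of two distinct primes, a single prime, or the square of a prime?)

d = 47 ≡ 3 (mod 4), so O_K = ℤ[√47] and disc(K) = 4d = 188.
Since gcd(79, 188) = 1 the prime 79 does not ramify.
Euler's criterion: 47^39 mod 79 = 78. Thus (47|79) = -1.
d is a non-residue mod p, hence 79 remains inert in O_K.

inert — (79) stays prime in O_K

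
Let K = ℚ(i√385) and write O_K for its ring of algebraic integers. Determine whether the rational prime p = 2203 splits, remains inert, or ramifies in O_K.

p is inert

d = -385 ≡ 3 (mod 4), so O_K = ℤ[√-385] and disc(K) = 4d = -1540.
2203 ∤ -1540, so 2203 is unramified.
Legendre symbol by Euler's criterion: (-385/2203) ≡ (-385)^1101 ≡ 2202 (mod 2203), i.e. (-385/2203) = -1.
d is a non-residue mod p, hence 2203 remains inert in O_K.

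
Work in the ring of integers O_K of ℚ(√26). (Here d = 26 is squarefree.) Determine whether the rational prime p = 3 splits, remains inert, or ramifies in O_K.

d = 26 ≡ 2 (mod 4), so O_K = ℤ[√26] and disc(K) = 4d = 104.
3 ∤ 104, so 3 is unramified.
Euler's criterion: 26^1 mod 3 = 2. Thus (26|3) = -1.
Legendre symbol -1 ⇒ 3 is inert.

inert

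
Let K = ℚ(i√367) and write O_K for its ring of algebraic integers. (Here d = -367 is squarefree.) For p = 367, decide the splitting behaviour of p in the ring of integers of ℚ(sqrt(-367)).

p ramifies

Since -367 ≡ 1 mod 4, the ring of integers is ℤ[(1+√-367)/2] with discriminant -367.
367 divides disc(K) = -367, so 367 ramifies.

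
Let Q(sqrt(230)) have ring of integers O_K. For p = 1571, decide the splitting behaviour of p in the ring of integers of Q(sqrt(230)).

d = 230 ≡ 2 (mod 4), so O_K = ℤ[√230] and disc(K) = 4d = 920.
disc(K) = 920 is not divisible by 1571; 1571 is unramified.
Euler's criterion: 230^785 mod 1571 = 1570. Thus (230|1571) = -1.
(230/1571) = -1, so 1571 is inert.

1571 remains inert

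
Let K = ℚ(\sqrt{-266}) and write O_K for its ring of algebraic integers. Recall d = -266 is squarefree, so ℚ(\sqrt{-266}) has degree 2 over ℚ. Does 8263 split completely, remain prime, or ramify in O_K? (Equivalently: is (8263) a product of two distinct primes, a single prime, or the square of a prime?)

split

-266 mod 4 = 2, hence disc K = 4·(-266) = -1064 and O_K = ℤ[√-266].
8263 ∤ -1064, so 8263 is unramified.
(-266/8263) = 7997^4131 mod 8263 = 1, giving Legendre symbol 1.
(-266/8263) = 1, so 8263 splits.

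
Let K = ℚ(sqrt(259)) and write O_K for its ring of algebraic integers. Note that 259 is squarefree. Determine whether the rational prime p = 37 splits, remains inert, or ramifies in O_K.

ramified — (37) = 𝔭²

d = 259 ≡ 3 (mod 4), so O_K = ℤ[√259] and disc(K) = 4d = 1036.
Ramification test: 37 | 1036. The prime 37 ramifies in K.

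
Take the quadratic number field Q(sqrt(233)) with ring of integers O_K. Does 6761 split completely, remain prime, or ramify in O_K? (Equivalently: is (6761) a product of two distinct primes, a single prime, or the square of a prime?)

6761 splits in O_K

d = 233 ≡ 1 (mod 4), so O_K = ℤ[(1+√233)/2] and disc(K) = d = 233.
Since gcd(6761, 233) = 1 the prime 6761 does not ramify.
Legendre symbol by Euler's criterion: (233/6761) ≡ 233^3380 ≡ 1 (mod 6761), i.e. (233/6761) = 1.
d is a quadratic residue mod p, hence 6761 splits in O_K.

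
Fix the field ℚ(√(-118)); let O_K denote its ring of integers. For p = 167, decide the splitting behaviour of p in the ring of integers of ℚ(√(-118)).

d = -118 ≡ 2 (mod 4), so O_K = ℤ[√-118] and disc(K) = 4d = -472.
Since gcd(167, -472) = 1 the prime 167 does not ramify.
(-118/167) = 49^83 mod 167 = 1, giving Legendre symbol 1.
d is a quadratic residue mod p, hence 167 splits in O_K.

split — (167) = 𝔭₁𝔭₂ with 𝔭₁ ≠ 𝔭₂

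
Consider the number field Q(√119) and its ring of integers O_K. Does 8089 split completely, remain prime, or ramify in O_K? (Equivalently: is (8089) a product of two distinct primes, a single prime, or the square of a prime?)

inert — (8089) stays prime in O_K

119 mod 4 = 3, hence disc K = 4·119 = 476 and O_K = ℤ[√119].
disc(K) = 476 is not divisible by 8089; 8089 is unramified.
Compute (119/8089) via Euler: 119^((8089-1)/2) mod 8089 = 8088, so (119/8089) = -1.
Legendre symbol -1 ⇒ 8089 is inert.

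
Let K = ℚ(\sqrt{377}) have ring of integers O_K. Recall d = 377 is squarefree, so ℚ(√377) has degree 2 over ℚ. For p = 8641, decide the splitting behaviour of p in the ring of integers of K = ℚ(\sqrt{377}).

d = 377 ≡ 1 (mod 4), so O_K = ℤ[(1+√377)/2] and disc(K) = d = 377.
Since gcd(8641, 377) = 1 the prime 8641 does not ramify.
Euler's criterion: 377^4320 mod 8641 = 1. Thus (377|8641) = 1.
Legendre symbol 1 ⇒ 8641 is split.

8641 splits in O_K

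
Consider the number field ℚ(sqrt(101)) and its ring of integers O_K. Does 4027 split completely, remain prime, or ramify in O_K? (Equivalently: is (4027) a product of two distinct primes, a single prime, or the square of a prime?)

4027 splits in O_K

Since 101 ≡ 1 mod 4, the ring of integers is ℤ[(1+√101)/2] with discriminant 101.
4027 ∤ 101, so 4027 is unramified.
Compute (101/4027) via Euler: 101^((4027-1)/2) mod 4027 = 1, so (101/4027) = 1.
d is a quadratic residue mod p, hence 4027 splits in O_K.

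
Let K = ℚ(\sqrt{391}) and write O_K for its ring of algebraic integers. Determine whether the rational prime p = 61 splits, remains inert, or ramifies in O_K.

61 splits in O_K

Since 391 ≢ 1 mod 4, the ring of integers is ℤ[√391] with discriminant 4·391 = 1564.
Since gcd(61, 1564) = 1 the prime 61 does not ramify.
Legendre symbol by Euler's criterion: (391/61) ≡ 391^30 ≡ 1 (mod 61), i.e. (391/61) = 1.
(391/61) = 1, so 61 splits.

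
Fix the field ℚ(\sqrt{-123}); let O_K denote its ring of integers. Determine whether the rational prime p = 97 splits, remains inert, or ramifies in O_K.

inert — (97) stays prime in O_K

-123 mod 4 = 1, hence disc K = -123 and O_K = ℤ[(1+√-123)/2].
Since gcd(97, -123) = 1 the prime 97 does not ramify.
(-123/97) = 71^48 mod 97 = 96, giving Legendre symbol -1.
Legendre symbol -1 ⇒ 97 is inert.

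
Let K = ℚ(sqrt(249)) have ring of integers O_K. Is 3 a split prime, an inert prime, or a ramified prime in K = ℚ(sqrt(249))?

249 mod 4 = 1, hence disc K = 249 and O_K = ℤ[(1+√249)/2].
3 divides disc(K) = 249, so 3 ramifies.

ramifies in O_K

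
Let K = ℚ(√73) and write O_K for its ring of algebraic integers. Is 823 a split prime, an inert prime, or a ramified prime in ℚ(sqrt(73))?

inert

d = 73 ≡ 1 (mod 4), so O_K = ℤ[(1+√73)/2] and disc(K) = d = 73.
Since gcd(823, 73) = 1 the prime 823 does not ramify.
(73/823) = 73^411 mod 823 = 822, giving Legendre symbol -1.
d is a non-residue mod p, hence 823 remains inert in O_K.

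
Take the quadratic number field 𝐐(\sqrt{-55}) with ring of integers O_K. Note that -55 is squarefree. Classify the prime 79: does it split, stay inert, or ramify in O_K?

d = -55 ≡ 1 (mod 4), so O_K = ℤ[(1+√-55)/2] and disc(K) = d = -55.
79 ∤ -55, so 79 is unramified.
(-55/79) = 24^39 mod 79 = 78, giving Legendre symbol -1.
(-55/79) = -1, so 79 is inert.

inert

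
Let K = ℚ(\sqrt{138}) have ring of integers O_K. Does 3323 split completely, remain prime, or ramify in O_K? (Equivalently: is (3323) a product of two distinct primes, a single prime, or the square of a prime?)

remains prime (inert)

d = 138 ≡ 2 (mod 4), so O_K = ℤ[√138] and disc(K) = 4d = 552.
3323 ∤ 552, so 3323 is unramified.
Euler's criterion: 138^1661 mod 3323 = 3322. Thus (138|3323) = -1.
Legendre symbol -1 ⇒ 3323 is inert.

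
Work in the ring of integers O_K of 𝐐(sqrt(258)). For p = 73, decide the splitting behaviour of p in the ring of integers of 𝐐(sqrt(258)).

d = 258 ≡ 2 (mod 4), so O_K = ℤ[√258] and disc(K) = 4d = 1032.
disc(K) = 1032 is not divisible by 73; 73 is unramified.
Legendre symbol by Euler's criterion: (258/73) ≡ 258^36 ≡ 72 (mod 73), i.e. (258/73) = -1.
d is a non-residue mod p, hence 73 remains inert in O_K.

inert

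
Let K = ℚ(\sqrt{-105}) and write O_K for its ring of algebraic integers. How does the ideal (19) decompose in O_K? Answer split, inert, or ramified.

splits completely

-105 mod 4 = 3, hence disc K = 4·(-105) = -420 and O_K = ℤ[√-105].
disc(K) = -420 is not divisible by 19; 19 is unramified.
Euler's criterion: (-105)^9 mod 19 = 1. Thus (-105|19) = 1.
d is a quadratic residue mod p, hence 19 splits in O_K.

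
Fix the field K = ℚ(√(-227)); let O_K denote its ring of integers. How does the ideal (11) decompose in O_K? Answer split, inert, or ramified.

Since -227 ≡ 1 mod 4, the ring of integers is ℤ[(1+√-227)/2] with discriminant -227.
11 ∤ -227, so 11 is unramified.
Legendre symbol by Euler's criterion: (-227/11) ≡ (-227)^5 ≡ 1 (mod 11), i.e. (-227/11) = 1.
d is a quadratic residue mod p, hence 11 splits in O_K.

11 splits in O_K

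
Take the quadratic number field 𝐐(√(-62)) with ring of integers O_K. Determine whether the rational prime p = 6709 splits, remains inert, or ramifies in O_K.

splits completely

-62 mod 4 = 2, hence disc K = 4·(-62) = -248 and O_K = ℤ[√-62].
Since gcd(6709, -248) = 1 the prime 6709 does not ramify.
Compute (-62/6709) via Euler: 6647^((6709-1)/2) mod 6709 = 1, so (-62/6709) = 1.
(-62/6709) = 1, so 6709 splits.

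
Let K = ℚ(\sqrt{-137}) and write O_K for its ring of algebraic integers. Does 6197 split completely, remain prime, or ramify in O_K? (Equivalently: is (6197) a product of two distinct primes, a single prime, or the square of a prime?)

Since -137 ≢ 1 mod 4, the ring of integers is ℤ[√-137] with discriminant 4·(-137) = -548.
Since gcd(6197, -548) = 1 the prime 6197 does not ramify.
Euler's criterion: (-137)^3098 mod 6197 = 1. Thus (-137|6197) = 1.
d is a quadratic residue mod p, hence 6197 splits in O_K.

p splits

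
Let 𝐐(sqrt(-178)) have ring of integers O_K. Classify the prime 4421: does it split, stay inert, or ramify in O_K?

split

-178 mod 4 = 2, hence disc K = 4·(-178) = -712 and O_K = ℤ[√-178].
Since gcd(4421, -712) = 1 the prime 4421 does not ramify.
Euler's criterion: (-178)^2210 mod 4421 = 1. Thus (-178|4421) = 1.
d is a quadratic residue mod p, hence 4421 splits in O_K.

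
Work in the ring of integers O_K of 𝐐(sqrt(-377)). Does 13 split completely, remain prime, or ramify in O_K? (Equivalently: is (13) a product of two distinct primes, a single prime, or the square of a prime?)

13 is ramified

-377 mod 4 = 3, hence disc K = 4·(-377) = -1508 and O_K = ℤ[√-377].
13 divides disc(K) = -1508, so 13 ramifies.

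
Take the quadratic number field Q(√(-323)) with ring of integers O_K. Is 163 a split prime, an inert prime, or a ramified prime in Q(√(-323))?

inert — (163) stays prime in O_K

d = -323 ≡ 1 (mod 4), so O_K = ℤ[(1+√-323)/2] and disc(K) = d = -323.
163 ∤ -323, so 163 is unramified.
(-323/163) = 3^81 mod 163 = 162, giving Legendre symbol -1.
d is a non-residue mod p, hence 163 remains inert in O_K.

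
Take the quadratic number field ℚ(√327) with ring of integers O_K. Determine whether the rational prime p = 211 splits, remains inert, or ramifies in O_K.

211 remains inert

d = 327 ≡ 3 (mod 4), so O_K = ℤ[√327] and disc(K) = 4d = 1308.
211 ∤ 1308, so 211 is unramified.
(327/211) = 116^105 mod 211 = 210, giving Legendre symbol -1.
d is a non-residue mod p, hence 211 remains inert in O_K.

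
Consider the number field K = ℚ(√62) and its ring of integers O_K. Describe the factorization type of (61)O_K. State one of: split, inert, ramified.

61 splits in O_K

Since 62 ≢ 1 mod 4, the ring of integers is ℤ[√62] with discriminant 4·62 = 248.
disc(K) = 248 is not divisible by 61; 61 is unramified.
Euler's criterion: 62^30 mod 61 = 1. Thus (62|61) = 1.
(62/61) = 1, so 61 splits.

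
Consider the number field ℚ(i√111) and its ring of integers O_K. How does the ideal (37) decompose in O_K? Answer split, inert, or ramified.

d = -111 ≡ 1 (mod 4), so O_K = ℤ[(1+√-111)/2] and disc(K) = d = -111.
disc(K) = -111 = 37·(-3), so p = 37 is ramified.

ramifies in O_K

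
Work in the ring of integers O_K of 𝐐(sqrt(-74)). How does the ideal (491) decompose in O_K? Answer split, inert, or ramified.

p splits

d = -74 ≡ 2 (mod 4), so O_K = ℤ[√-74] and disc(K) = 4d = -296.
491 ∤ -296, so 491 is unramified.
Compute (-74/491) via Euler: 417^((491-1)/2) mod 491 = 1, so (-74/491) = 1.
(-74/491) = 1, so 491 splits.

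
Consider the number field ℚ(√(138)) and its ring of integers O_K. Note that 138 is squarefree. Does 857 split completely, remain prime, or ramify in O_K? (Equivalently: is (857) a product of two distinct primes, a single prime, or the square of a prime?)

138 mod 4 = 2, hence disc K = 4·138 = 552 and O_K = ℤ[√138].
disc(K) = 552 is not divisible by 857; 857 is unramified.
(138/857) = 138^428 mod 857 = 856, giving Legendre symbol -1.
Legendre symbol -1 ⇒ 857 is inert.

inert — (857) stays prime in O_K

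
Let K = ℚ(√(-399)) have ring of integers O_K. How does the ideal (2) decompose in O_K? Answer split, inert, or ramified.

Since -399 ≡ 1 mod 4, the ring of integers is ℤ[(1+√-399)/2] with discriminant -399.
2 ∤ -399, so 2 is unramified.
d ≡ 1 (mod 8); the supplementary law gives 2 split.

p splits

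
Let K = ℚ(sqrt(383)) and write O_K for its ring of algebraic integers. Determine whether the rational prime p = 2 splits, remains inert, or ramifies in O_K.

ramified

383 mod 4 = 3, hence disc K = 4·383 = 1532 and O_K = ℤ[√383].
2 divides disc(K) = 1532, so 2 ramifies.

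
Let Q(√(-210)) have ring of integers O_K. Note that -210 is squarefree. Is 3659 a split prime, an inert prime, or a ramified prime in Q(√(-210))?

-210 mod 4 = 2, hence disc K = 4·(-210) = -840 and O_K = ℤ[√-210].
disc(K) = -840 is not divisible by 3659; 3659 is unramified.
Compute (-210/3659) via Euler: 3449^((3659-1)/2) mod 3659 = 1, so (-210/3659) = 1.
d is a quadratic residue mod p, hence 3659 splits in O_K.

splits completely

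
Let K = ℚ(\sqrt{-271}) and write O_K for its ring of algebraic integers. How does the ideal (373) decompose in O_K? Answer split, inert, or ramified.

inert — (373) stays prime in O_K

-271 mod 4 = 1, hence disc K = -271 and O_K = ℤ[(1+√-271)/2].
disc(K) = -271 is not divisible by 373; 373 is unramified.
Euler's criterion: (-271)^186 mod 373 = 372. Thus (-271|373) = -1.
(-271/373) = -1, so 373 is inert.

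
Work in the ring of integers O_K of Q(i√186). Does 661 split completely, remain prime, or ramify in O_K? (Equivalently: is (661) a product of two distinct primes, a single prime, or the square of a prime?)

d = -186 ≡ 2 (mod 4), so O_K = ℤ[√-186] and disc(K) = 4d = -744.
disc(K) = -744 is not divisible by 661; 661 is unramified.
Compute (-186/661) via Euler: 475^((661-1)/2) mod 661 = 660, so (-186/661) = -1.
Legendre symbol -1 ⇒ 661 is inert.

inert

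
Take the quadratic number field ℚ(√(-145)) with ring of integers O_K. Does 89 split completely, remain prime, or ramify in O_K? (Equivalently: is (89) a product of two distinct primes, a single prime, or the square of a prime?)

inert

Since -145 ≢ 1 mod 4, the ring of integers is ℤ[√-145] with discriminant 4·(-145) = -580.
89 ∤ -580, so 89 is unramified.
Euler's criterion: (-145)^44 mod 89 = 88. Thus (-145|89) = -1.
d is a non-residue mod p, hence 89 remains inert in O_K.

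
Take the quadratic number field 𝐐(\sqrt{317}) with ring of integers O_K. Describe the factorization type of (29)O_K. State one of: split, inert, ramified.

317 mod 4 = 1, hence disc K = 317 and O_K = ℤ[(1+√317)/2].
Since gcd(29, 317) = 1 the prime 29 does not ramify.
(317/29) = 27^14 mod 29 = 28, giving Legendre symbol -1.
Legendre symbol -1 ⇒ 29 is inert.

remains prime (inert)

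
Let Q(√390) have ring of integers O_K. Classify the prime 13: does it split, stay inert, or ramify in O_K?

13 is ramified

d = 390 ≡ 2 (mod 4), so O_K = ℤ[√390] and disc(K) = 4d = 1560.
Ramification test: 13 | 1560. The prime 13 ramifies in K.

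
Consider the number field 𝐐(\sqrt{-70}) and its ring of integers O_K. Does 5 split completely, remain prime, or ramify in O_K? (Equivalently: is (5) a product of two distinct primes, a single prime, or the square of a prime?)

d = -70 ≡ 2 (mod 4), so O_K = ℤ[√-70] and disc(K) = 4d = -280.
Ramification test: 5 | -280. The prime 5 ramifies in K.

p ramifies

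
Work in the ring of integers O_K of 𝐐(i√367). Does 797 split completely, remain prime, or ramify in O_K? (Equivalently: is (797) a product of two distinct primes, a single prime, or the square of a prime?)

-367 mod 4 = 1, hence disc K = -367 and O_K = ℤ[(1+√-367)/2].
Since gcd(797, -367) = 1 the prime 797 does not ramify.
Euler's criterion: (-367)^398 mod 797 = 1. Thus (-367|797) = 1.
Legendre symbol 1 ⇒ 797 is split.

split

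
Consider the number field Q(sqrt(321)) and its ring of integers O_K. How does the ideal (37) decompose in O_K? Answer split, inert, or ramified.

Since 321 ≡ 1 mod 4, the ring of integers is ℤ[(1+√321)/2] with discriminant 321.
Since gcd(37, 321) = 1 the prime 37 does not ramify.
Compute (321/37) via Euler: 25^((37-1)/2) mod 37 = 1, so (321/37) = 1.
d is a quadratic residue mod p, hence 37 splits in O_K.

37 splits in O_K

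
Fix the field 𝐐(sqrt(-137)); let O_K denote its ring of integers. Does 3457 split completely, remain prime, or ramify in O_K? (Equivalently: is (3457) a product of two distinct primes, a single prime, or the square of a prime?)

Since -137 ≢ 1 mod 4, the ring of integers is ℤ[√-137] with discriminant 4·(-137) = -548.
disc(K) = -548 is not divisible by 3457; 3457 is unramified.
Euler's criterion: (-137)^1728 mod 3457 = 1. Thus (-137|3457) = 1.
d is a quadratic residue mod p, hence 3457 splits in O_K.

p splits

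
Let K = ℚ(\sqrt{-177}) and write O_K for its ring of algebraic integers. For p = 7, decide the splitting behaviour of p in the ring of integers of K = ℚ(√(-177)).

inert — (7) stays prime in O_K

d = -177 ≡ 3 (mod 4), so O_K = ℤ[√-177] and disc(K) = 4d = -708.
7 ∤ -708, so 7 is unramified.
Euler's criterion: (-177)^3 mod 7 = 6. Thus (-177|7) = -1.
(-177/7) = -1, so 7 is inert.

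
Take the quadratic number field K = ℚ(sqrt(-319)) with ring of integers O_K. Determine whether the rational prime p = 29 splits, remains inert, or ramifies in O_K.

ramifies in O_K

Since -319 ≡ 1 mod 4, the ring of integers is ℤ[(1+√-319)/2] with discriminant -319.
29 divides disc(K) = -319, so 29 ramifies.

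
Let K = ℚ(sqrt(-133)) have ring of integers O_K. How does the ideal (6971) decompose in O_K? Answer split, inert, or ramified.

p splits

Since -133 ≢ 1 mod 4, the ring of integers is ℤ[√-133] with discriminant 4·(-133) = -532.
Since gcd(6971, -532) = 1 the prime 6971 does not ramify.
Compute (-133/6971) via Euler: 6838^((6971-1)/2) mod 6971 = 1, so (-133/6971) = 1.
(-133/6971) = 1, so 6971 splits.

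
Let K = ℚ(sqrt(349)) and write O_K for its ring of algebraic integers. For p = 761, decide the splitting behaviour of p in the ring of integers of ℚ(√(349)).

d = 349 ≡ 1 (mod 4), so O_K = ℤ[(1+√349)/2] and disc(K) = d = 349.
disc(K) = 349 is not divisible by 761; 761 is unramified.
Compute (349/761) via Euler: 349^((761-1)/2) mod 761 = 760, so (349/761) = -1.
Legendre symbol -1 ⇒ 761 is inert.

remains prime (inert)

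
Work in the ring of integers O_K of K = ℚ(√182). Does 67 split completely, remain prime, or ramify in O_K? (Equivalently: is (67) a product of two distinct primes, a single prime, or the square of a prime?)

d = 182 ≡ 2 (mod 4), so O_K = ℤ[√182] and disc(K) = 4d = 728.
67 ∤ 728, so 67 is unramified.
Compute (182/67) via Euler: 48^((67-1)/2) mod 67 = 66, so (182/67) = -1.
Legendre symbol -1 ⇒ 67 is inert.

inert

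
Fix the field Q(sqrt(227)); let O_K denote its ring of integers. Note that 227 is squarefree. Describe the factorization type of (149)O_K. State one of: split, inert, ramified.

remains prime (inert)

d = 227 ≡ 3 (mod 4), so O_K = ℤ[√227] and disc(K) = 4d = 908.
149 ∤ 908, so 149 is unramified.
Euler's criterion: 227^74 mod 149 = 148. Thus (227|149) = -1.
Legendre symbol -1 ⇒ 149 is inert.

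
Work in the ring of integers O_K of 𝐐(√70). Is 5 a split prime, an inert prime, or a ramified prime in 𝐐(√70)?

5 is ramified

Since 70 ≢ 1 mod 4, the ring of integers is ℤ[√70] with discriminant 4·70 = 280.
5 divides disc(K) = 280, so 5 ramifies.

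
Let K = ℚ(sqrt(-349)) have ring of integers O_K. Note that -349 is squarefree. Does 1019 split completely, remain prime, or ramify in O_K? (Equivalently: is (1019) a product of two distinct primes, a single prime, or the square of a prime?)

Since -349 ≢ 1 mod 4, the ring of integers is ℤ[√-349] with discriminant 4·(-349) = -1396.
disc(K) = -1396 is not divisible by 1019; 1019 is unramified.
Compute (-349/1019) via Euler: 670^((1019-1)/2) mod 1019 = 1, so (-349/1019) = 1.
d is a quadratic residue mod p, hence 1019 splits in O_K.

split — (1019) = 𝔭₁𝔭₂ with 𝔭₁ ≠ 𝔭₂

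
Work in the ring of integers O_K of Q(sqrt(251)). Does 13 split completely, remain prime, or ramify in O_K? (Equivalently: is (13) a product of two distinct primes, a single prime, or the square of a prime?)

251 mod 4 = 3, hence disc K = 4·251 = 1004 and O_K = ℤ[√251].
disc(K) = 1004 is not divisible by 13; 13 is unramified.
(251/13) = 4^6 mod 13 = 1, giving Legendre symbol 1.
Legendre symbol 1 ⇒ 13 is split.

split — (13) = 𝔭₁𝔭₂ with 𝔭₁ ≠ 𝔭₂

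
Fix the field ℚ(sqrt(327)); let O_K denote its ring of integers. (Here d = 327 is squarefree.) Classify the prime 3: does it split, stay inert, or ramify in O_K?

ramifies in O_K

327 mod 4 = 3, hence disc K = 4·327 = 1308 and O_K = ℤ[√327].
Ramification test: 3 | 1308. The prime 3 ramifies in K.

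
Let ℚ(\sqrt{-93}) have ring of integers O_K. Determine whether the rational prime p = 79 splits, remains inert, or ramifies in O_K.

p splits

d = -93 ≡ 3 (mod 4), so O_K = ℤ[√-93] and disc(K) = 4d = -372.
disc(K) = -372 is not divisible by 79; 79 is unramified.
(-93/79) = 65^39 mod 79 = 1, giving Legendre symbol 1.
d is a quadratic residue mod p, hence 79 splits in O_K.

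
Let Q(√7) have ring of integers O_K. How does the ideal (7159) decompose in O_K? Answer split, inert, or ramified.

d = 7 ≡ 3 (mod 4), so O_K = ℤ[√7] and disc(K) = 4d = 28.
Since gcd(7159, 28) = 1 the prime 7159 does not ramify.
Euler's criterion: 7^3579 mod 7159 = 1. Thus (7|7159) = 1.
(7/7159) = 1, so 7159 splits.

7159 splits in O_K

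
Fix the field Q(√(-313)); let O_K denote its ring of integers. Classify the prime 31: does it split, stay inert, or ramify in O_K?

-313 mod 4 = 3, hence disc K = 4·(-313) = -1252 and O_K = ℤ[√-313].
disc(K) = -1252 is not divisible by 31; 31 is unramified.
Legendre symbol by Euler's criterion: (-313/31) ≡ (-313)^15 ≡ 1 (mod 31), i.e. (-313/31) = 1.
Legendre symbol 1 ⇒ 31 is split.

p splits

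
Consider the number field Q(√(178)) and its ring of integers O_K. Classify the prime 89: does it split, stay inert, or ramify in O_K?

ramified — (89) = 𝔭²

d = 178 ≡ 2 (mod 4), so O_K = ℤ[√178] and disc(K) = 4d = 712.
Ramification test: 89 | 712. The prime 89 ramifies in K.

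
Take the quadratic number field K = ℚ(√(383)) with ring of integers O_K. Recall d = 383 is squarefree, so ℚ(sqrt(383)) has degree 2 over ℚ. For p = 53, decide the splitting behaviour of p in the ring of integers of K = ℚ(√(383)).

inert — (53) stays prime in O_K

d = 383 ≡ 3 (mod 4), so O_K = ℤ[√383] and disc(K) = 4d = 1532.
disc(K) = 1532 is not divisible by 53; 53 is unramified.
Compute (383/53) via Euler: 12^((53-1)/2) mod 53 = 52, so (383/53) = -1.
(383/53) = -1, so 53 is inert.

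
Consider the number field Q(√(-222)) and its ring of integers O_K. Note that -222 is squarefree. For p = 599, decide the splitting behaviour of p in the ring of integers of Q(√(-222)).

d = -222 ≡ 2 (mod 4), so O_K = ℤ[√-222] and disc(K) = 4d = -888.
disc(K) = -888 is not divisible by 599; 599 is unramified.
(-222/599) = 377^299 mod 599 = 598, giving Legendre symbol -1.
d is a non-residue mod p, hence 599 remains inert in O_K.

remains prime (inert)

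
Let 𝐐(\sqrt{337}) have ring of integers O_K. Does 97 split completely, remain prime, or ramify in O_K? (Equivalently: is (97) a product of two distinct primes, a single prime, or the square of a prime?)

Since 337 ≡ 1 mod 4, the ring of integers is ℤ[(1+√337)/2] with discriminant 337.
disc(K) = 337 is not divisible by 97; 97 is unramified.
Legendre symbol by Euler's criterion: (337/97) ≡ 337^48 ≡ 96 (mod 97), i.e. (337/97) = -1.
d is a non-residue mod p, hence 97 remains inert in O_K.

remains prime (inert)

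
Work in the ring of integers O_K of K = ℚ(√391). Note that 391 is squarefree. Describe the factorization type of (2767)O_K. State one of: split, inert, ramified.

p splits

d = 391 ≡ 3 (mod 4), so O_K = ℤ[√391] and disc(K) = 4d = 1564.
disc(K) = 1564 is not divisible by 2767; 2767 is unramified.
Legendre symbol by Euler's criterion: (391/2767) ≡ 391^1383 ≡ 1 (mod 2767), i.e. (391/2767) = 1.
d is a quadratic residue mod p, hence 2767 splits in O_K.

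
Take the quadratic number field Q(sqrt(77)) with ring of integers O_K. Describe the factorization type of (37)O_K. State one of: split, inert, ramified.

37 splits in O_K

77 mod 4 = 1, hence disc K = 77 and O_K = ℤ[(1+√77)/2].
Since gcd(37, 77) = 1 the prime 37 does not ramify.
(77/37) = 3^18 mod 37 = 1, giving Legendre symbol 1.
(77/37) = 1, so 37 splits.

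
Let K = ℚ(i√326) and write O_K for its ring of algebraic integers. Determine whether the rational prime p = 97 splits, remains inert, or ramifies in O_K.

-326 mod 4 = 2, hence disc K = 4·(-326) = -1304 and O_K = ℤ[√-326].
disc(K) = -1304 is not divisible by 97; 97 is unramified.
Compute (-326/97) via Euler: 62^((97-1)/2) mod 97 = 1, so (-326/97) = 1.
Legendre symbol 1 ⇒ 97 is split.

split — (97) = 𝔭₁𝔭₂ with 𝔭₁ ≠ 𝔭₂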